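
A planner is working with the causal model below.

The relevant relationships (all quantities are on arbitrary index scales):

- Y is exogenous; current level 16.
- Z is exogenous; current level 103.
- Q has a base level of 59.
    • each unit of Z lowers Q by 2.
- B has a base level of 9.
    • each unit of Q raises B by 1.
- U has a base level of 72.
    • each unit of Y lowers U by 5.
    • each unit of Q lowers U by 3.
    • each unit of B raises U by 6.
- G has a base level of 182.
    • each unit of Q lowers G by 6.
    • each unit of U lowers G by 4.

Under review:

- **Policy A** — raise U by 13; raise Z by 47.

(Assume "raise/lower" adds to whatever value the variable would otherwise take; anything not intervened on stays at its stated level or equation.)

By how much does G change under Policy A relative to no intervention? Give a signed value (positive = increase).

Baseline:
  Y = 16
  Z = 103
  Q = 59 − 2·103 = -147
  B = 9 + (-147) = -138
  U = 72 − 5·16 − 3·(-147) + 6·(-138) = -395
  G = 182 − 6·(-147) − 4·(-395) = 2644
Policy A (U + 13, Z + 47):
  Y = 16
  Z = 103 + 47 = 150
  Q = 59 − 2·150 = -241
  B = 9 + (-241) = -232
  U = 72 − 5·16 − 3·(-241) + 6·(-232) (+13 from intervention) = -664
  G = 182 − 6·(-241) − 4·(-664) = 4284
Change in G: 4284 − 2644 = 1640

1640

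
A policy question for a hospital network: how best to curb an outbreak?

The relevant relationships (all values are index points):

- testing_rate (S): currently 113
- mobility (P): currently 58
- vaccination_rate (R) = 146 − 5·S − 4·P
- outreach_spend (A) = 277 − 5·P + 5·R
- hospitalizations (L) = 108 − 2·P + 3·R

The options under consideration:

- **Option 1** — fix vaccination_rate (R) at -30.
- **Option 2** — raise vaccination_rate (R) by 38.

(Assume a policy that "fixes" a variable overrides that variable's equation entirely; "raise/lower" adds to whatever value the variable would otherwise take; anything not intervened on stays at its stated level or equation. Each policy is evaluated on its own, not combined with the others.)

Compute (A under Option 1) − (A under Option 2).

2915

Option 1 (R := -30):
  S = 113
  P = 58
  R = -30
  A = 277 − 5·58 + 5·(-30) = -163
Option 2 (R + 38):
  S = 113
  P = 58
  R = 146 − 5·113 − 4·58 (+38 from intervention) = -613
  A = 277 − 5·58 + 5·(-613) = -3078
A: -163 − (-3078) = 2915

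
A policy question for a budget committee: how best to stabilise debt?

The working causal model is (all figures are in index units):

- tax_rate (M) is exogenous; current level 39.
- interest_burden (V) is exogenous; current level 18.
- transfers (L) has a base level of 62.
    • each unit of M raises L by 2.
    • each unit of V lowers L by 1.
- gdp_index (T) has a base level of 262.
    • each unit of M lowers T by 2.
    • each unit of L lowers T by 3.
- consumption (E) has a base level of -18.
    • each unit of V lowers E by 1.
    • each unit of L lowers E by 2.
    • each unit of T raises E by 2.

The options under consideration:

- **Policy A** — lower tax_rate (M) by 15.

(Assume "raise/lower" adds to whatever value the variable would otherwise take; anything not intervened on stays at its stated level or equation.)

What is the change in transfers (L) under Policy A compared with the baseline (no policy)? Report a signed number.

-30

Baseline:
  M = 39
  V = 18
  L = 62 + 2·39 − 18 = 122
Policy A (M − 15):
  M = 39 − 15 = 24
  V = 18
  L = 62 + 2·24 − 18 = 92
Change in L: 92 − 122 = -30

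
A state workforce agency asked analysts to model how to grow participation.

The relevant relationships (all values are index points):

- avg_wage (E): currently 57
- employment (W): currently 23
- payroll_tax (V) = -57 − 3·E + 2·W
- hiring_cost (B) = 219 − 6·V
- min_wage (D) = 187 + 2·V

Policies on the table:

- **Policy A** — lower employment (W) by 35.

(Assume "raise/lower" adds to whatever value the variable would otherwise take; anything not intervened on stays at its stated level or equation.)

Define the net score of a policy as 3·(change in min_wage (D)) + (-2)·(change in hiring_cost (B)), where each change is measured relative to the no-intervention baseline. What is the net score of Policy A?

Baseline:
  E = 57
  W = 23
  V = -57 − 3·57 + 2·23 = -182
  B = 219 − 6·(-182) = 1311
  D = 187 + 2·(-182) = -177
Policy A (W − 35):
  E = 57
  W = 23 − 35 = -12
  V = -57 − 3·57 + 2·(-12) = -252
  B = 219 − 6·(-252) = 1731
  D = 187 + 2·(-252) = -317
ΔD = -317 − (-177) = -140; ΔB = 1731 − 1311 = 420
Score = 3·(-140) + (-2)·420 = -1260

-1260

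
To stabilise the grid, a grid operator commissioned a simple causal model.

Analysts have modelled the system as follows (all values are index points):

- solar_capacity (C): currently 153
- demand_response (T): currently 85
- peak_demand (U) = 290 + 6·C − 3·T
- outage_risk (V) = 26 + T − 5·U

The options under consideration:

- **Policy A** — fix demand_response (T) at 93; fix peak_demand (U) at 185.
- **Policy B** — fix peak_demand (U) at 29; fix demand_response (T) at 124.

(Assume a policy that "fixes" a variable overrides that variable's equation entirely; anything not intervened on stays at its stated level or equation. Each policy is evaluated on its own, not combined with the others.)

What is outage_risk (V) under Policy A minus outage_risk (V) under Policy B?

-811

Policy A (T := 93, U := 185):
  C = 153
  T = 93
  U = 185
  V = 26 + 93 − 5·185 = -806
Policy B (U := 29, T := 124):
  C = 153
  T = 124
  U = 29
  V = 26 + 124 − 5·29 = 5
V: -806 − 5 = -811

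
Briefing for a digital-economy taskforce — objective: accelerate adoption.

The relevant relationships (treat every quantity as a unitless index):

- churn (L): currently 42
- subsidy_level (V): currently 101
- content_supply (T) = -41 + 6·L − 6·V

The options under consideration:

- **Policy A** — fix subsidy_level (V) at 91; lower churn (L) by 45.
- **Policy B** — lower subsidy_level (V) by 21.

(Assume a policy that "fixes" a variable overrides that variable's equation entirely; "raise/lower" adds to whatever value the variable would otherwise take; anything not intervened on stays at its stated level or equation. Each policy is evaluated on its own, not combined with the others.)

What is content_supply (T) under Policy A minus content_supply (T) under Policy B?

Policy A (V := 91, L − 45):
  L = 42 − 45 = -3
  V = 91
  T = -41 + 6·(-3) − 6·91 = -605
Policy B (V − 21):
  L = 42
  V = 101 − 21 = 80
  T = -41 + 6·42 − 6·80 = -269
T: -605 − (-269) = -336

-336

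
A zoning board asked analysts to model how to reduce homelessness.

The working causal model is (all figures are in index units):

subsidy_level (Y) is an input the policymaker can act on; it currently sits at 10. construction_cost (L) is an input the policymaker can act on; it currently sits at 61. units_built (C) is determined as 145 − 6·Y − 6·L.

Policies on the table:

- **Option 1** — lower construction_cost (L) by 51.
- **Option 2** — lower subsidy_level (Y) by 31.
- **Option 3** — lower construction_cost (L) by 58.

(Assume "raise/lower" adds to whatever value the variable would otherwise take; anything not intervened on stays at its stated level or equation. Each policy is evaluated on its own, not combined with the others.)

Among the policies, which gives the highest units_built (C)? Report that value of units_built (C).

67

Option 1 (L − 51):
  Y = 10
  L = 61 − 51 = 10
  C = 145 − 6·10 − 6·10 = 25
Option 2 (Y − 31):
  Y = 10 − 31 = -21
  L = 61
  C = 145 − 6·(-21) − 6·61 = -95
Option 3 (L − 58):
  Y = 10
  L = 61 − 58 = 3
  C = 145 − 6·10 − 6·3 = 67
Comparing — Option 1: C=25, Option 2: C=-95, Option 3: C=67. Highest is 67 (Option 3).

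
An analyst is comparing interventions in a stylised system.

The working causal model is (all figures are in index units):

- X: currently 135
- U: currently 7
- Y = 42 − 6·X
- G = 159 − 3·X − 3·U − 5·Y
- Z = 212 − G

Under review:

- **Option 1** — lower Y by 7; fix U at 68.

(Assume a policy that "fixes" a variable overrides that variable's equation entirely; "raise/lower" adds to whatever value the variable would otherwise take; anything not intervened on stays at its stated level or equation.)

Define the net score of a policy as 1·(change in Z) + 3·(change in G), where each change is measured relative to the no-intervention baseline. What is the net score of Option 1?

Baseline:
  X = 135
  U = 7
  Y = 42 − 6·135 = -768
  G = 159 − 3·135 − 3·7 − 5·(-768) = 3573
  Z = 212 − 3573 = -3361
Option 1 (Y − 7, U := 68):
  X = 135
  U = 68
  Y = 42 − 6·135 (−7 from intervention) = -775
  G = 159 − 3·135 − 3·68 − 5·(-775) = 3425
  Z = 212 − 3425 = -3213
ΔZ = -3213 − (-3361) = 148; ΔG = 3425 − 3573 = -148
Score = 1·148 + 3·(-148) = -296

-296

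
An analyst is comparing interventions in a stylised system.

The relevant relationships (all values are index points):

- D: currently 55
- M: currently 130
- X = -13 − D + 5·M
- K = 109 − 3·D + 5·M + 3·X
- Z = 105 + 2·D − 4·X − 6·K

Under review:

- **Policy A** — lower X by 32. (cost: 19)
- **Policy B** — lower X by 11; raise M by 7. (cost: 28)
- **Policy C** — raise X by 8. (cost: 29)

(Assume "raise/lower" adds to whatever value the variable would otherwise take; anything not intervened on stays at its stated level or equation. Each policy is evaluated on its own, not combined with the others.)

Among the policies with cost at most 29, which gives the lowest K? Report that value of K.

Policy A (X − 32):
  D = 55
  M = 130
  X = -13 − 55 + 5·130 (−32 from intervention) = 550
  K = 109 − 3·55 + 5·130 + 3·550 = 2244
Policy B (X − 11, M + 7):
  D = 55
  M = 130 + 7 = 137
  X = -13 − 55 + 5·137 (−11 from intervention) = 606
  K = 109 − 3·55 + 5·137 + 3·606 = 2447
Policy C (X + 8):
  D = 55
  M = 130
  X = -13 − 55 + 5·130 (+8 from intervention) = 590
  K = 109 − 3·55 + 5·130 + 3·590 = 2364
Comparing — Policy A: K=2244, Policy B: K=2447, Policy C: K=2364. Lowest is 2244 (Policy A).

2244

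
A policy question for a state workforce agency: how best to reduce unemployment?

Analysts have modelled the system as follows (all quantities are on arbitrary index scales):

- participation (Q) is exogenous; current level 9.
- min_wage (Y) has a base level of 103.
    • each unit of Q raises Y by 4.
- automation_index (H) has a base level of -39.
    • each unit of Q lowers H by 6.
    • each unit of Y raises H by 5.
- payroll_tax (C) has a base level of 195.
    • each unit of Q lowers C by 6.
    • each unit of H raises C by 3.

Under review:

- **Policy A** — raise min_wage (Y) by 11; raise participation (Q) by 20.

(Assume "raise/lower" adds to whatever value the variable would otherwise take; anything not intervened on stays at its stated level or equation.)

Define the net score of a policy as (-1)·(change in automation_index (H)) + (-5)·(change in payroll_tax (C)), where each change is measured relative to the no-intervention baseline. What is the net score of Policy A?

-4760

Baseline:
  Q = 9
  Y = 103 + 4·9 = 139
  H = -39 − 6·9 + 5·139 = 602
  C = 195 − 6·9 + 3·602 = 1947
Policy A (Y + 11, Q + 20):
  Q = 9 + 20 = 29
  Y = 103 + 4·29 (+11 from intervention) = 230
  H = -39 − 6·29 + 5·230 = 937
  C = 195 − 6·29 + 3·937 = 2832
ΔH = 937 − 602 = 335; ΔC = 2832 − 1947 = 885
Score = (-1)·335 + (-5)·885 = -4760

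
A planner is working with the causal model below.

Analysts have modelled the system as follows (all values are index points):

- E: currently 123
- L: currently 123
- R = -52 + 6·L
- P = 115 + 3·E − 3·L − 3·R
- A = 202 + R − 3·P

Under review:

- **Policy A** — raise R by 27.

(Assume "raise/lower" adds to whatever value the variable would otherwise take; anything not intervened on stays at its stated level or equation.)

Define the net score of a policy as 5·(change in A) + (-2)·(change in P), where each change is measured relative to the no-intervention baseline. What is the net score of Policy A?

1512

Baseline:
  E = 123
  L = 123
  R = -52 + 6·123 = 686
  P = 115 + 3·123 − 3·123 − 3·686 = -1943
  A = 202 + 686 − 3·(-1943) = 6717
Policy A (R + 27):
  E = 123
  L = 123
  R = -52 + 6·123 (+27 from intervention) = 713
  P = 115 + 3·123 − 3·123 − 3·713 = -2024
  A = 202 + 713 − 3·(-2024) = 6987
ΔA = 6987 − 6717 = 270; ΔP = -2024 − (-1943) = -81
Score = 5·270 + (-2)·(-81) = 1512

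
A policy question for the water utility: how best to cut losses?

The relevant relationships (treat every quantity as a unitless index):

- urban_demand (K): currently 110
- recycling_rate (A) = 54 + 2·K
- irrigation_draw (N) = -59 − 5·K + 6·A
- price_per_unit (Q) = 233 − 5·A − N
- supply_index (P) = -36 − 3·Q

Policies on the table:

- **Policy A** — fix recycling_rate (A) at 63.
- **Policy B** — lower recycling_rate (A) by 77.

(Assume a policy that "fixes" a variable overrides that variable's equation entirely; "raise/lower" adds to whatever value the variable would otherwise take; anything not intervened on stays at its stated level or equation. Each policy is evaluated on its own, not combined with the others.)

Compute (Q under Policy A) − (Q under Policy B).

Policy A (A := 63):
  K = 110
  A = 63
  N = -59 − 5·110 + 6·63 = -231
  Q = 233 − 5·63 − (-231) = 149
Policy B (A − 77):
  K = 110
  A = 54 + 2·110 (−77 from intervention) = 197
  N = -59 − 5·110 + 6·197 = 573
  Q = 233 − 5·197 − 573 = -1325
Q: 149 − (-1325) = 1474

1474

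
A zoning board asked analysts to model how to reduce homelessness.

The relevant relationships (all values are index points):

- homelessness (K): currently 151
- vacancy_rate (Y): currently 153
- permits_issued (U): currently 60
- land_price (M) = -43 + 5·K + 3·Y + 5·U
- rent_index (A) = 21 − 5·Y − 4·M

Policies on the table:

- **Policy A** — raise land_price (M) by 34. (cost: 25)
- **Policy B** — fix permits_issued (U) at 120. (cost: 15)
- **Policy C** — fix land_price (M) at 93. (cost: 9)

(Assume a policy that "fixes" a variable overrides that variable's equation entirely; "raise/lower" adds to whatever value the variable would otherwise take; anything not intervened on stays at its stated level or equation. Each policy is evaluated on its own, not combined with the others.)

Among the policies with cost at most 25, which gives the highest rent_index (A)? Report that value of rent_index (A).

Policy A (M + 34):
  K = 151
  Y = 153
  U = 60
  M = -43 + 5·151 + 3·153 + 5·60 (+34 from intervention) = 1505
  A = 21 − 5·153 − 4·1505 = -6764
Policy B (U := 120):
  K = 151
  Y = 153
  U = 120
  M = -43 + 5·151 + 3·153 + 5·120 = 1771
  A = 21 − 5·153 − 4·1771 = -7828
Policy C (M := 93):
  K = 151
  Y = 153
  U = 60
  M = 93
  A = 21 − 5·153 − 4·93 = -1116
Comparing — Policy A: A=-6764, Policy B: A=-7828, Policy C: A=-1116. Highest is -1116 (Policy C).

-1116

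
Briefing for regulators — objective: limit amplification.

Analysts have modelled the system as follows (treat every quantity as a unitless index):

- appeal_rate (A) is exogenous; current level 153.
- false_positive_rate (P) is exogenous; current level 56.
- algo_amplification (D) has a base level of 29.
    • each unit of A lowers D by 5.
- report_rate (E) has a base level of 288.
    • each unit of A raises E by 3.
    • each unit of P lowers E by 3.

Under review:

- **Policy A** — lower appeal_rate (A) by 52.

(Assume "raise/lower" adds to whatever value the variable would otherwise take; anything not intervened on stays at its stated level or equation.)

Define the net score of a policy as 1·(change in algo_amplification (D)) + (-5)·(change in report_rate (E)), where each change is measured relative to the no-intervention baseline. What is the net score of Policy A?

1040

Baseline:
  A = 153
  P = 56
  D = 29 − 5·153 = -736
  E = 288 + 3·153 − 3·56 = 579
Policy A (A − 52):
  A = 153 − 52 = 101
  P = 56
  D = 29 − 5·101 = -476
  E = 288 + 3·101 − 3·56 = 423
ΔD = -476 − (-736) = 260; ΔE = 423 − 579 = -156
Score = 1·260 + (-5)·(-156) = 1040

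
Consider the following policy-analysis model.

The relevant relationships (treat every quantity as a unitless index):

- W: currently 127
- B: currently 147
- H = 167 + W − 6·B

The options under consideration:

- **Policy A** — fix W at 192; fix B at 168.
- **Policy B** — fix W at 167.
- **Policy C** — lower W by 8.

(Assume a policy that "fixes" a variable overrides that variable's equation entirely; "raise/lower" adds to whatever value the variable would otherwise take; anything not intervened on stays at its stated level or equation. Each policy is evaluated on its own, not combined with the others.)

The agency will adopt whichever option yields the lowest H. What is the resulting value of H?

-649

Policy A (W := 192, B := 168):
  W = 192
  B = 168
  H = 167 + 192 − 6·168 = -649
Policy B (W := 167):
  W = 167
  B = 147
  H = 167 + 167 − 6·147 = -548
Policy C (W − 8):
  W = 127 − 8 = 119
  B = 147
  H = 167 + 119 − 6·147 = -596
Comparing — Policy A: H=-649, Policy B: H=-548, Policy C: H=-596. Lowest is -649 (Policy A).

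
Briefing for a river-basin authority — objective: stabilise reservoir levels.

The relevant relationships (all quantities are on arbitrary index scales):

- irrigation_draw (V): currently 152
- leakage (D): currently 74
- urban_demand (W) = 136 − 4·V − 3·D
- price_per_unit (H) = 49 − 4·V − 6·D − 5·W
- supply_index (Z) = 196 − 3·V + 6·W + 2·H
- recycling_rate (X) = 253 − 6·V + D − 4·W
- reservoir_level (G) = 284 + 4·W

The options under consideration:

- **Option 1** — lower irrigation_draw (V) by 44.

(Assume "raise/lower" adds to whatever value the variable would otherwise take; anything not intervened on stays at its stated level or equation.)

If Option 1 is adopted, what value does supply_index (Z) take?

Option 1 (V − 44):
  V = 152 − 44 = 108
  D = 74
  W = 136 − 4·108 − 3·74 = -518
  H = 49 − 4·108 − 6·74 − 5·(-518) = 1763
  Z = 196 − 3·108 + 6·(-518) + 2·1763 = 290

290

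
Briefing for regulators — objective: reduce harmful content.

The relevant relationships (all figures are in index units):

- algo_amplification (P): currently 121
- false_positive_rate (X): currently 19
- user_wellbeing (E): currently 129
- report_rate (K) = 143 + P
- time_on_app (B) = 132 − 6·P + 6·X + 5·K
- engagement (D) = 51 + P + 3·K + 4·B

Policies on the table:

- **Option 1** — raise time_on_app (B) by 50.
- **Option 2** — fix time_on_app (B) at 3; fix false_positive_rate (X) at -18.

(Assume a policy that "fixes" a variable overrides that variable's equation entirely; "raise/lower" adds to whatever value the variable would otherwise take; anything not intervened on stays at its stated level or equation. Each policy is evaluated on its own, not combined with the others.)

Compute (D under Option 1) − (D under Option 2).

Option 1 (B + 50):
  P = 121
  X = 19
  K = 143 + 121 = 264
  B = 132 − 6·121 + 6·19 + 5·264 (+50 from intervention) = 890
  D = 51 + 121 + 3·264 + 4·890 = 4524
Option 2 (B := 3, X := -18):
  P = 121
  X = -18
  K = 143 + 121 = 264
  B = 3
  D = 51 + 121 + 3·264 + 4·3 = 976
D: 4524 − 976 = 3548

3548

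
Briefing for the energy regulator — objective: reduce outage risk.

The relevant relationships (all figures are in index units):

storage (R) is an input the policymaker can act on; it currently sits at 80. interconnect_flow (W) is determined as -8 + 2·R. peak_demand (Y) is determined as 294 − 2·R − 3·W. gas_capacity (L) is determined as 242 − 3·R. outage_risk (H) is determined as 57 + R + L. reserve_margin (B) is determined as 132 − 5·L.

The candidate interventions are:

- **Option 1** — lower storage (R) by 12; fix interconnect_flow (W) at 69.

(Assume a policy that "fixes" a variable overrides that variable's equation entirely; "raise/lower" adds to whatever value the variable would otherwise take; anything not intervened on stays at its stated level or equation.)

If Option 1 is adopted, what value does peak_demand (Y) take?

Option 1 (R − 12, W := 69):
  R = 80 − 12 = 68
  W = 69
  Y = 294 − 2·68 − 3·69 = -49

-49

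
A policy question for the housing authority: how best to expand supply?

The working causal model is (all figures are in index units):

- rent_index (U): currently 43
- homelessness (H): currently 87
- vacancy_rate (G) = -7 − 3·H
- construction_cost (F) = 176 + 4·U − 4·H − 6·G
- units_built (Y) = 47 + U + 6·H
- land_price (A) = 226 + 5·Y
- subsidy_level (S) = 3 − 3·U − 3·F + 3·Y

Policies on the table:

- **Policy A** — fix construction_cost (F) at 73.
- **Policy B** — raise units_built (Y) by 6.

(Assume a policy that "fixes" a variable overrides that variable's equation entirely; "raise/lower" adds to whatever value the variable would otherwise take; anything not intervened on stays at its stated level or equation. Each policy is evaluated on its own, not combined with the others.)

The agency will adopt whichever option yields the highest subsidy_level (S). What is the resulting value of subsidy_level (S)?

Policy A (F := 73):
  U = 43
  H = 87
  G = -7 − 3·87 = -268
  F = 73
  Y = 47 + 43 + 6·87 = 612
  S = 3 − 3·43 − 3·73 + 3·612 = 1491
Policy B (Y + 6):
  U = 43
  H = 87
  G = -7 − 3·87 = -268
  F = 176 + 4·43 − 4·87 − 6·(-268) = 1608
  Y = 47 + 43 + 6·87 (+6 from intervention) = 618
  S = 3 − 3·43 − 3·1608 + 3·618 = -3096
Comparing — Policy A: S=1491, Policy B: S=-3096. Highest is 1491 (Policy A).

1491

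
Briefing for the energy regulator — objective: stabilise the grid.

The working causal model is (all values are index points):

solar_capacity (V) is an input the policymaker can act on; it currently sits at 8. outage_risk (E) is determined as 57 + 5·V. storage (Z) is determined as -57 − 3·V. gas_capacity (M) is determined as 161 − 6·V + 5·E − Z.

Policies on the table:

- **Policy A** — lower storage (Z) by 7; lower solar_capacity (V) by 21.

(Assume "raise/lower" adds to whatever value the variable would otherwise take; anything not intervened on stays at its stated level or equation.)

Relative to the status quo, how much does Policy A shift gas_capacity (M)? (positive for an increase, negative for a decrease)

-455

Baseline:
  V = 8
  E = 57 + 5·8 = 97
  Z = -57 − 3·8 = -81
  M = 161 − 6·8 + 5·97 − (-81) = 679
Policy A (Z − 7, V − 21):
  V = 8 − 21 = -13
  E = 57 + 5·(-13) = -8
  Z = -57 − 3·(-13) (−7 from intervention) = -25
  M = 161 − 6·(-13) + 5·(-8) − (-25) = 224
Change in M: 224 − 679 = -455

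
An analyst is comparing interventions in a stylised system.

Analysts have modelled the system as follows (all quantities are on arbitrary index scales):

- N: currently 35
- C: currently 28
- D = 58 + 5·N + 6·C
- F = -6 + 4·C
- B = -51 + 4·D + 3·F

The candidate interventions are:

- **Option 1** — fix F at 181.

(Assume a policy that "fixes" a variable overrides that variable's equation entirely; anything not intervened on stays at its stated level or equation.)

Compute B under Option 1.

2096

Option 1 (F := 181):
  N = 35
  C = 28
  D = 58 + 5·35 + 6·28 = 401
  F = 181
  B = -51 + 4·401 + 3·181 = 2096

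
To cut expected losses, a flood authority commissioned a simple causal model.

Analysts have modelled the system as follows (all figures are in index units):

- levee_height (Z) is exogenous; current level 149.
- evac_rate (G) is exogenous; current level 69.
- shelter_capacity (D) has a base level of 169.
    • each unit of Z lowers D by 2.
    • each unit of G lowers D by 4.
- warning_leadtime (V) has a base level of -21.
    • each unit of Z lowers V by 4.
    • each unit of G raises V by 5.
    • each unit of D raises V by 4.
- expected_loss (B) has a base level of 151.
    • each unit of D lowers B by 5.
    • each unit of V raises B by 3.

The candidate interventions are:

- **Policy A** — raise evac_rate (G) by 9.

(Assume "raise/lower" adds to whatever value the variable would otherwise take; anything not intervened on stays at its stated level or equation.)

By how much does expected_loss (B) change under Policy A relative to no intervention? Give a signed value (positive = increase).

Baseline:
  Z = 149
  G = 69
  D = 169 − 2·149 − 4·69 = -405
  V = -21 − 4·149 + 5·69 + 4·(-405) = -1892
  B = 151 − 5·(-405) + 3·(-1892) = -3500
Policy A (G + 9):
  Z = 149
  G = 69 + 9 = 78
  D = 169 − 2·149 − 4·78 = -441
  V = -21 − 4·149 + 5·78 + 4·(-441) = -1991
  B = 151 − 5·(-441) + 3·(-1991) = -3617
Change in B: -3617 − (-3500) = -117

-117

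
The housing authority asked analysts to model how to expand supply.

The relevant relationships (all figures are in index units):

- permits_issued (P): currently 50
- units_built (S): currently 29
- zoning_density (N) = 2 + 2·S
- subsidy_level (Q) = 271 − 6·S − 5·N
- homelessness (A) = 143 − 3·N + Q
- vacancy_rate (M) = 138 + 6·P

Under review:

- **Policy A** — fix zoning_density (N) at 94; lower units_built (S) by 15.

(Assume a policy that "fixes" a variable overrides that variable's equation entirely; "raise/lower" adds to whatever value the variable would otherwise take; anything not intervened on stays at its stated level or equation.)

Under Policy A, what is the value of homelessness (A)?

-422

Policy A (N := 94, S − 15):
  S = 29 − 15 = 14
  N = 94
  Q = 271 − 6·14 − 5·94 = -283
  A = 143 − 3·94 + (-283) = -422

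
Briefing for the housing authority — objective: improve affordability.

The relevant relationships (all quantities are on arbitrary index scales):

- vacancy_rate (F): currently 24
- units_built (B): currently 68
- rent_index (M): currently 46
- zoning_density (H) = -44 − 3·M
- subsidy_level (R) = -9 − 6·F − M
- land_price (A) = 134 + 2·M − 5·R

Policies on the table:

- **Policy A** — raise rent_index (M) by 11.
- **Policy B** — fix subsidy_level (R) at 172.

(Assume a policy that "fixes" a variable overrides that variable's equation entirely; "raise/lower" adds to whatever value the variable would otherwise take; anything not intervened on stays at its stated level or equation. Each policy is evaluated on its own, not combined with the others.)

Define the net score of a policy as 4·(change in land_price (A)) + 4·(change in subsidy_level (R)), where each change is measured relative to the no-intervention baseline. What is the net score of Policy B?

Baseline:
  F = 24
  M = 46
  R = -9 − 6·24 − 46 = -199
  A = 134 + 2·46 − 5·(-199) = 1221
Policy B (R := 172):
  F = 24
  M = 46
  R = 172
  A = 134 + 2·46 − 5·172 = -634
ΔA = -634 − 1221 = -1855; ΔR = 172 − (-199) = 371
Score = 4·(-1855) + 4·371 = -5936

-5936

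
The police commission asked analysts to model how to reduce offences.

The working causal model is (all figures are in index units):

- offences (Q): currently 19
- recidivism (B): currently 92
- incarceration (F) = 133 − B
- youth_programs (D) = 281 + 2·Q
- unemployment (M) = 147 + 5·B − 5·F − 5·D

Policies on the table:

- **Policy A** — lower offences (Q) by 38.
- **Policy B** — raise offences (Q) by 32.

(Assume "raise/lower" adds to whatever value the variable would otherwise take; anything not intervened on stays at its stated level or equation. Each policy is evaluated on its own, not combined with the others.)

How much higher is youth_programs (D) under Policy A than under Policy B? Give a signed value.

-140

Policy A (Q − 38):
  Q = 19 − 38 = -19
  D = 281 + 2·(-19) = 243
Policy B (Q + 32):
  Q = 19 + 32 = 51
  D = 281 + 2·51 = 383
D: 243 − 383 = -140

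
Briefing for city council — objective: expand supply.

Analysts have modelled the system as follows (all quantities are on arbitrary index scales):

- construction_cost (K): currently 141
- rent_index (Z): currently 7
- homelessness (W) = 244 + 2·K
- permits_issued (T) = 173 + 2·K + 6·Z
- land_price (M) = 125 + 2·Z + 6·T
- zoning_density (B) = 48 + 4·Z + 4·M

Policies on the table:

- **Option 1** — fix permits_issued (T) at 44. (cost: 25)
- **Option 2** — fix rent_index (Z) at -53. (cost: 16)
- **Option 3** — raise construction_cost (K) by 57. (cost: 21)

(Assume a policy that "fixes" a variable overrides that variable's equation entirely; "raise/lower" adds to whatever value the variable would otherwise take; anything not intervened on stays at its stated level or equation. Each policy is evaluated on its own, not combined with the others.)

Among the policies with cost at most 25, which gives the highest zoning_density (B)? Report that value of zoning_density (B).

15296

Option 1 (T := 44):
  K = 141
  Z = 7
  T = 44
  M = 125 + 2·7 + 6·44 = 403
  B = 48 + 4·7 + 4·403 = 1688
Option 2 (Z := -53):
  K = 141
  Z = -53
  T = 173 + 2·141 + 6·(-53) = 137
  M = 125 + 2·(-53) + 6·137 = 841
  B = 48 + 4·(-53) + 4·841 = 3200
Option 3 (K + 57):
  K = 141 + 57 = 198
  Z = 7
  T = 173 + 2·198 + 6·7 = 611
  M = 125 + 2·7 + 6·611 = 3805
  B = 48 + 4·7 + 4·3805 = 15296
Comparing — Option 1: B=1688, Option 2: B=3200, Option 3: B=15296. Highest is 15296 (Option 3).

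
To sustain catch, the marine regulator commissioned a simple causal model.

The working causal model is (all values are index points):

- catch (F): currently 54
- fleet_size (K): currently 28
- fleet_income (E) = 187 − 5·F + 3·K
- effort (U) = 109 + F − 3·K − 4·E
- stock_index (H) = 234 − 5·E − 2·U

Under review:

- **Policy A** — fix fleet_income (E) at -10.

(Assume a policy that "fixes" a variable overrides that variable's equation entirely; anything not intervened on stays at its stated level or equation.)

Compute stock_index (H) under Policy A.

46

Policy A (E := -10):
  F = 54
  K = 28
  E = -10
  U = 109 + 54 − 3·28 − 4·(-10) = 119
  H = 234 − 5·(-10) − 2·119 = 46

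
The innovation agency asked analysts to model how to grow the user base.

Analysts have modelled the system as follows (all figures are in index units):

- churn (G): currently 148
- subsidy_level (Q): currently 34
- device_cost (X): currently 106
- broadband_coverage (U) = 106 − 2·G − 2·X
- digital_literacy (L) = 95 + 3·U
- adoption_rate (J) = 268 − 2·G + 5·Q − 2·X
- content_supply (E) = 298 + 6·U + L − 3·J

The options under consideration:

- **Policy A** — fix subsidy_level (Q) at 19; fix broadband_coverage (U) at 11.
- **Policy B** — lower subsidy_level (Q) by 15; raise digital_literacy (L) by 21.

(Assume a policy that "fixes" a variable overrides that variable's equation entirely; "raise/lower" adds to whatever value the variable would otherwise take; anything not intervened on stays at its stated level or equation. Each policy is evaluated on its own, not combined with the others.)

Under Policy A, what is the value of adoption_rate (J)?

-145

Policy A (Q := 19, U := 11):
  G = 148
  Q = 19
  X = 106
  J = 268 − 2·148 + 5·19 − 2·106 = -145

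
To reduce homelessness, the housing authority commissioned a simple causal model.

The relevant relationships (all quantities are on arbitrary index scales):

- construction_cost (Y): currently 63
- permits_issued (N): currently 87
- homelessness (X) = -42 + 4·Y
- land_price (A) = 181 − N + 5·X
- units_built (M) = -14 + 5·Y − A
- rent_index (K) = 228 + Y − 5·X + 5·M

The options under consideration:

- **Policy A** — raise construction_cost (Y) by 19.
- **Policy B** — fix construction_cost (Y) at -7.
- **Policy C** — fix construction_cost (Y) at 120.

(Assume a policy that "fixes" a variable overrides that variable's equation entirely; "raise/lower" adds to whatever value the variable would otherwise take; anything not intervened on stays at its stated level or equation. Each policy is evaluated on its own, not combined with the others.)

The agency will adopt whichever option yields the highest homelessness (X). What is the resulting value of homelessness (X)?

438

Policy A (Y + 19):
  Y = 63 + 19 = 82
  X = -42 + 4·82 = 286
Policy B (Y := -7):
  Y = -7
  X = -42 + 4·(-7) = -70
Policy C (Y := 120):
  Y = 120
  X = -42 + 4·120 = 438
Comparing — Policy A: X=286, Policy B: X=-70, Policy C: X=438. Highest is 438 (Policy C).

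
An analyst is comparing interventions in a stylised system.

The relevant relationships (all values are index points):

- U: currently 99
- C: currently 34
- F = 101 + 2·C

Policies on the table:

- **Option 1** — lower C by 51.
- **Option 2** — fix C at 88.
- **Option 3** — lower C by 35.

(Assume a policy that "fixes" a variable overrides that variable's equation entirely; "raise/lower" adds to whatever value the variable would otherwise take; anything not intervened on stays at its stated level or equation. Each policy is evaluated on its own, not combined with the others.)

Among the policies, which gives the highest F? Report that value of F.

277

Option 1 (C − 51):
  C = 34 − 51 = -17
  F = 101 + 2·(-17) = 67
Option 2 (C := 88):
  C = 88
  F = 101 + 2·88 = 277
Option 3 (C − 35):
  C = 34 − 35 = -1
  F = 101 + 2·(-1) = 99
Comparing — Option 1: F=67, Option 2: F=277, Option 3: F=99. Highest is 277 (Option 2).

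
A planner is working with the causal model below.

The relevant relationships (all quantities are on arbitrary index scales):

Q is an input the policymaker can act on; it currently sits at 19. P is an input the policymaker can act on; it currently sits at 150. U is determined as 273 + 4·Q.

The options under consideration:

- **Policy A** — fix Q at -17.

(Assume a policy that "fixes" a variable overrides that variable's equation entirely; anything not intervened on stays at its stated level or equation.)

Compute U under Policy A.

205

Policy A (Q := -17):
  Q = -17
  U = 273 + 4·(-17) = 205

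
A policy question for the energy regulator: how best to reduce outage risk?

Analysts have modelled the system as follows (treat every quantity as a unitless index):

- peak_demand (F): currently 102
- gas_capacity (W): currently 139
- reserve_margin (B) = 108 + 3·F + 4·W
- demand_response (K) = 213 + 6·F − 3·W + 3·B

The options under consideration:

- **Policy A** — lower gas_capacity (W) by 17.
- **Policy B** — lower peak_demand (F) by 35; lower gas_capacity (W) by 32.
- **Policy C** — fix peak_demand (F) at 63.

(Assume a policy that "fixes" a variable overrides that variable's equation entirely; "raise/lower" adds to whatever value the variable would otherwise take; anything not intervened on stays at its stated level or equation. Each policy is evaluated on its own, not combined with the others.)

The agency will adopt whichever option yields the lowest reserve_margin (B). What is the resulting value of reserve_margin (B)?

Policy A (W − 17):
  F = 102
  W = 139 − 17 = 122
  B = 108 + 3·102 + 4·122 = 902
Policy B (F − 35, W − 32):
  F = 102 − 35 = 67
  W = 139 − 32 = 107
  B = 108 + 3·67 + 4·107 = 737
Policy C (F := 63):
  F = 63
  W = 139
  B = 108 + 3·63 + 4·139 = 853
Comparing — Policy A: B=902, Policy B: B=737, Policy C: B=853. Lowest is 737 (Policy B).

737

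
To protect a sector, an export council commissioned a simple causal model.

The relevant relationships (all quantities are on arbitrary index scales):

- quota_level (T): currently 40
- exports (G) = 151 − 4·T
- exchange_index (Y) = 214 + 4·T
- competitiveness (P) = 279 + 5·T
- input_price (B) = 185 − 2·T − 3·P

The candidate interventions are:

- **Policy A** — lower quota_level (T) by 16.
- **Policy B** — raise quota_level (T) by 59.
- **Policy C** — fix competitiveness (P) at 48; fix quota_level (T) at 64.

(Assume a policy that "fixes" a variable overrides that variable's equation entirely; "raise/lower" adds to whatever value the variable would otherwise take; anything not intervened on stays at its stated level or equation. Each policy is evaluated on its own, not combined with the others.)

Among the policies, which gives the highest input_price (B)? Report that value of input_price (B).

Policy A (T − 16):
  T = 40 − 16 = 24
  P = 279 + 5·24 = 399
  B = 185 − 2·24 − 3·399 = -1060
Policy B (T + 59):
  T = 40 + 59 = 99
  P = 279 + 5·99 = 774
  B = 185 − 2·99 − 3·774 = -2335
Policy C (P := 48, T := 64):
  T = 64
  P = 48
  B = 185 − 2·64 − 3·48 = -87
Comparing — Policy A: B=-1060, Policy B: B=-2335, Policy C: B=-87. Highest is -87 (Policy C).

-87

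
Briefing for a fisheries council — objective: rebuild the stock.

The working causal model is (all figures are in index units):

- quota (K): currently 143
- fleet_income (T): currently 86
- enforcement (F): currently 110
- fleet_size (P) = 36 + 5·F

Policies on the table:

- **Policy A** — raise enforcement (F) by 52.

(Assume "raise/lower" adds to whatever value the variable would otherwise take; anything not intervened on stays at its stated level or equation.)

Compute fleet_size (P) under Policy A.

846

Policy A (F + 52):
  F = 110 + 52 = 162
  P = 36 + 5·162 = 846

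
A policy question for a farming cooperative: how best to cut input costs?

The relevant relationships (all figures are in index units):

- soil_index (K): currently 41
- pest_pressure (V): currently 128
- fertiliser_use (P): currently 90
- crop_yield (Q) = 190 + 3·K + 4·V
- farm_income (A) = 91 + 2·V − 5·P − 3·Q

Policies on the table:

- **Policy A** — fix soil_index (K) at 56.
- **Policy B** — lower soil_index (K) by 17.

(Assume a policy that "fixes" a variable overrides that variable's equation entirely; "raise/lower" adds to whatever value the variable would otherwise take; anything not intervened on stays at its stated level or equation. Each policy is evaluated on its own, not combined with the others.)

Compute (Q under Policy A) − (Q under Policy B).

Policy A (K := 56):
  K = 56
  V = 128
  Q = 190 + 3·56 + 4·128 = 870
Policy B (K − 17):
  K = 41 − 17 = 24
  V = 128
  Q = 190 + 3·24 + 4·128 = 774
Q: 870 − 774 = 96

96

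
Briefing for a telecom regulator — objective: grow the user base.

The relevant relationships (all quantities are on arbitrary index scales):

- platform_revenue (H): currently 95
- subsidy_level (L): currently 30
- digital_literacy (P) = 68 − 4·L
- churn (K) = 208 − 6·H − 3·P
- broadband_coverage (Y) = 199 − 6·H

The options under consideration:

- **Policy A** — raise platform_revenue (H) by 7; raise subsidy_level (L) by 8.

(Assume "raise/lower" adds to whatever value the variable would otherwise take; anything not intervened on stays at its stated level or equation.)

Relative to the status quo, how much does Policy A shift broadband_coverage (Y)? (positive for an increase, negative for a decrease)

Baseline:
  H = 95
  Y = 199 − 6·95 = -371
Policy A (H + 7, L + 8):
  H = 95 + 7 = 102
  Y = 199 − 6·102 = -413
Change in Y: -413 − (-371) = -42

-42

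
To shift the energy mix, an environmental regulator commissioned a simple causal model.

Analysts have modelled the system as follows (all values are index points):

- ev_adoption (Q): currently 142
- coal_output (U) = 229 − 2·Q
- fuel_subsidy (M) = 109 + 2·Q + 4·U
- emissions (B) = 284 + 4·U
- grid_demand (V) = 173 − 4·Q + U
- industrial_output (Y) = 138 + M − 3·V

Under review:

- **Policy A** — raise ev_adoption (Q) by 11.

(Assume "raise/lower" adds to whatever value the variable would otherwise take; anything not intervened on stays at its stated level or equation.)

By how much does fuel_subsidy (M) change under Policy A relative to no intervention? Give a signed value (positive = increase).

Baseline:
  Q = 142
  U = 229 − 2·142 = -55
  M = 109 + 2·142 + 4·(-55) = 173
Policy A (Q + 11):
  Q = 142 + 11 = 153
  U = 229 − 2·153 = -77
  M = 109 + 2·153 + 4·(-77) = 107
Change in M: 107 − 173 = -66

-66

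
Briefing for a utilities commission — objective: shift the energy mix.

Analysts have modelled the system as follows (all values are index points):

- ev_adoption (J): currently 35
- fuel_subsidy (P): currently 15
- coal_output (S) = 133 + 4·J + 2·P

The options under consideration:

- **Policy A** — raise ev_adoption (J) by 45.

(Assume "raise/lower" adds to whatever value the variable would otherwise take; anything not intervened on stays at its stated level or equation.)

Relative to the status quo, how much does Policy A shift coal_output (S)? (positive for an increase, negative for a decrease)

180

Baseline:
  J = 35
  P = 15
  S = 133 + 4·35 + 2·15 = 303
Policy A (J + 45):
  J = 35 + 45 = 80
  P = 15
  S = 133 + 4·80 + 2·15 = 483
Change in S: 483 − 303 = 180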